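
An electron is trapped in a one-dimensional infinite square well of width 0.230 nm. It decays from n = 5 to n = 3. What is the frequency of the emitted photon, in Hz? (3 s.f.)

E_1 = h²/(8m_eL²) = 1.139×10^-18 J and ΔE = (5² − 3²)E_1 = 1.822×10^-17 J.
f = ΔE/h = 1.822×10^-17/6.626×10^-34 = 2.75×10^16 Hz.

f = 2.75×10^16 Hz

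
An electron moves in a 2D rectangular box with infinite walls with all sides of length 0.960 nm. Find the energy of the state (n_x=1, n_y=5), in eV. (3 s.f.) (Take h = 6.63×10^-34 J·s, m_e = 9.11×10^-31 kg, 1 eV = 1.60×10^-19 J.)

E = 10.6 eV

For a 2D rectangular well E = (h²/8m_e)·Σ n_i²/L_i² = (6.63×10^-34)²/(8·9.11×10^-31) · [1²/(0.960 nm)² + 5²/(0.960 nm)²].
Evaluating gives E = 1.702×10^-18 J = 10.6 eV.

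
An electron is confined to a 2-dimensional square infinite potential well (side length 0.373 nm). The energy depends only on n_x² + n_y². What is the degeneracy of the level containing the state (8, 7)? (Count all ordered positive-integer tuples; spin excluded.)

The level has n_x² + n_y² = 113. The ordered positive-integer solutions are (7, 8), (8, 7).
That gives 2 states.

degeneracy = 2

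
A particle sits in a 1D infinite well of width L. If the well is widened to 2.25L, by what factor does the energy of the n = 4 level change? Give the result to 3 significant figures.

E_n ∝ 1/L², so the energy scales by 1/2.25² = 0.198.

0.198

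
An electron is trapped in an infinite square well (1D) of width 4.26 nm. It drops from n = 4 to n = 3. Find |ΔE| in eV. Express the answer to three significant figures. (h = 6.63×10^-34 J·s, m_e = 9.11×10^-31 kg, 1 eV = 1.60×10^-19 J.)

|ΔE| = 0.145 eV

E_1 = h²/(8m_eL²) = 3.324×10^-21 J.
|ΔE| = |4² − 3²|·E_1 = 7·3.324×10^-21 J = 2.327×10^-20 J = 0.145 eV.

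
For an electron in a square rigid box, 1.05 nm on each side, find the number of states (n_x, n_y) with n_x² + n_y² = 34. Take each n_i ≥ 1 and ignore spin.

The level has n_x² + n_y² = 34. The ordered positive-integer solutions are (3, 5), (5, 3).
That gives 2 states.

degeneracy = 2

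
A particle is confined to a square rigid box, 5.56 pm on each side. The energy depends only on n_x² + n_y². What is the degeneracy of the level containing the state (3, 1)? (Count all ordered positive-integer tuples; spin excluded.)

degeneracy = 2

The level has n_x² + n_y² = 10. The ordered positive-integer solutions are (1, 3), (3, 1).
That gives 2 states.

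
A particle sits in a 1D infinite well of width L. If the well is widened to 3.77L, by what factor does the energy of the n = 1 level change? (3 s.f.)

E_n ∝ 1/L², so the energy scales by 1/3.77² = 0.0704.

0.0704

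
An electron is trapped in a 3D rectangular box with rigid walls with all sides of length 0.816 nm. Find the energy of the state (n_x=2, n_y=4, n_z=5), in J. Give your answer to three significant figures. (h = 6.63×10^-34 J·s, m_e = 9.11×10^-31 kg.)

For a 3D rectangular well E = (h²/8m_e)·Σ n_i²/L_i² = (6.63×10^-34)²/(8·9.11×10^-31) · [2²/(0.816 nm)² + 4²/(0.816 nm)² + 5²/(0.816 nm)²].
Evaluating gives E = 4.08×10^-18 J.

E = 4.08×10^-18 J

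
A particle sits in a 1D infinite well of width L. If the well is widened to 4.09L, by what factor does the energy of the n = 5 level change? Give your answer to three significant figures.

E_n ∝ 1/L², so the energy scales by 1/4.09² = 0.0598.

0.0598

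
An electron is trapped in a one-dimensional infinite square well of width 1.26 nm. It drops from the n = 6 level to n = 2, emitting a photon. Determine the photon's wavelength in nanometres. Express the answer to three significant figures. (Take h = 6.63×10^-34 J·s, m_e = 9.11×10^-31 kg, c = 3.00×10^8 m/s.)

E_1 = h²/(8m_eL²) = 3.799×10^-20 J, so ΔE = (6² − 2²)E_1 = 1.216×10^-18 J.
λ = hc/ΔE = (6.63×10^-34·3.00×10^8)/1.216×10^-18 = 1.64×10^-7 m = 164 nm.

λ = 164 nm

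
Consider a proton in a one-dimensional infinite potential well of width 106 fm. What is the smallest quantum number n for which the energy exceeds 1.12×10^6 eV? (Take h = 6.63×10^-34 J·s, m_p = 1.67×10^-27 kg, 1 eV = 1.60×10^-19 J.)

n = 8

E_1 = h²/(8m_pL²) = 2.928×10^-15 J = 1.830×10^4 eV.
Need n² > 1.12×10^6/1.830×10^4 = 61.20, i.e. n > 7.823.
The smallest integer satisfying this is n = 8.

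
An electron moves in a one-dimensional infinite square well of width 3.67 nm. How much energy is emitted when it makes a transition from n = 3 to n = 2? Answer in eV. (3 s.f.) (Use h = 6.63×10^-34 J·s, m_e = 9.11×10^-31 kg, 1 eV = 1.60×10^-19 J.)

E_1 = h²/(8m_eL²) = 4.478×10^-21 J.
|ΔE| = |3² − 2²|·E_1 = 5·4.478×10^-21 J = 2.239×10^-20 J = 0.140 eV.

|ΔE| = 0.140 eV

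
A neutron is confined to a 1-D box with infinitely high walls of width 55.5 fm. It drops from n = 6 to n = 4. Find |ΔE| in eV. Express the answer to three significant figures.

|ΔE| = 1.33×10^6 eV

E_1 = h²/(8m_nL²) = 1.064×10^-14 J.
|ΔE| = |6² − 4²|·E_1 = 20·1.064×10^-14 J = 2.128×10^-13 J = 1.33×10^6 eV.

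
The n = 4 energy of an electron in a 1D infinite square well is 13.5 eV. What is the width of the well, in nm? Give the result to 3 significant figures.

L = 0.668 nm

From E_n = n²h²/(8m_eL²), L = n·h/√(8m_eE_n).
E_4 = 13.5 eV = 2.163×10^-18 J, so L = 4·6.626×10^-34/√(8·9.109×10^-31·2.163×10^-18) = 6.68×10^-10 m = 0.668 nm.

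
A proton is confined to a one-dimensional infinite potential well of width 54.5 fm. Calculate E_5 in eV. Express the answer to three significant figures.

E_5 = 1.72×10^6 eV

For an infinite well E_n = n²h²/(8m_pL²), so E_1 = h²/(8m_pL²) = (6.626×10^-34)²/(8·1.673×10^-27·(5.45×10^-14 m)²) = 1.104×10^-14 J.
Then E_5 = 5²·E_1 = 25·1.104×10^-14 J = 2.760×10^-13 J.
Converting, E_5 = 2.760×10^-13 J / (1.602×10^-19 J/eV) = 1.72×10^6 eV.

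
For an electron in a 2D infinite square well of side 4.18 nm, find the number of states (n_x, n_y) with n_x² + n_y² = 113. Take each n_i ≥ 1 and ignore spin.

degeneracy = 2

The level has n_x² + n_y² = 113. The ordered positive-integer solutions are (7, 8), (8, 7).
That gives 2 states.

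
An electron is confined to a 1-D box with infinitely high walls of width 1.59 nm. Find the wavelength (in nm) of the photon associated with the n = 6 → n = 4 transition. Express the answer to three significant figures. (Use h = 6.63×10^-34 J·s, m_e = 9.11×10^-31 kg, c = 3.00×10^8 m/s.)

λ = 417 nm

E_1 = h²/(8m_eL²) = 2.386×10^-20 J, so ΔE = (6² − 4²)E_1 = 4.772×10^-19 J.
λ = hc/ΔE = (6.63×10^-34·3.00×10^8)/4.772×10^-19 = 4.17×10^-7 m = 417 nm.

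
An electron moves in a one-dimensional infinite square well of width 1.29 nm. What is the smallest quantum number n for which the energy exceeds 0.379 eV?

E_1 = h²/(8m_eL²) = 3.620×10^-20 J = 0.2260 eV.
Need n² > 0.379/0.2260 = 1.677, i.e. n > 1.295.
The smallest integer satisfying this is n = 2.

n = 2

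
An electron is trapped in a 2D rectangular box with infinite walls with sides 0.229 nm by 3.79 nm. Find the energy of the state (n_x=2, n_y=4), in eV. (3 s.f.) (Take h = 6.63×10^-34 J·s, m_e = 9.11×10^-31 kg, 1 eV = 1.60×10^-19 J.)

For a 2D rectangular well E = (h²/8m_e)·Σ n_i²/L_i² = (6.63×10^-34)²/(8·9.11×10^-31) · [2²/(0.229 nm)² + 4²/(3.79 nm)²].
Evaluating gives E = 4.668×10^-18 J = 29.2 eV.

E = 29.2 eV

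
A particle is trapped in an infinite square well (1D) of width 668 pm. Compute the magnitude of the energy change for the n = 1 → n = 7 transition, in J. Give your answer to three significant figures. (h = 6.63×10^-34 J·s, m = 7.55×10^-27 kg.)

E_1 = h²/(8mL²) = 1.631×10^-23 J.
|ΔE| = |1² − 7²|·E_1 = 48·1.631×10^-23 J = 7.83×10^-22 J.

|ΔE| = 7.83×10^-22 J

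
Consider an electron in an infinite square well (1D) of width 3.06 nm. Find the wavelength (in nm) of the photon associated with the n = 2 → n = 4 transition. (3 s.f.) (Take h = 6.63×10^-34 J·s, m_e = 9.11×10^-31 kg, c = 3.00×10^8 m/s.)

E_1 = h²/(8m_eL²) = 6.441×10^-21 J, so ΔE = (4² − 2²)E_1 = 7.729×10^-20 J.
λ = hc/ΔE = (6.63×10^-34·3.00×10^8)/7.729×10^-20 = 2.57×10^-6 m = 2.57×10^3 nm.

λ = 2.57×10^3 nm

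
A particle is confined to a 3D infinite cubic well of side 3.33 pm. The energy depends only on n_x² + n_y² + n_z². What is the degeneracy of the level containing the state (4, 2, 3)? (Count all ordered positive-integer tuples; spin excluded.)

degeneracy = 6

The level has n_x² + n_y² + n_z² = 29. The ordered positive-integer solutions are (2, 3, 4), (2, 4, 3), (3, 2, 4), (3, 4, 2), (4, 2, 3), (4, 3, 2).
That gives 6 states.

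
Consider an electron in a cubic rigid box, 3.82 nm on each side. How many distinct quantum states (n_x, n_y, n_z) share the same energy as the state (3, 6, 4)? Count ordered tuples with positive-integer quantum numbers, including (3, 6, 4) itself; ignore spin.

degeneracy = 6

The level has n_x² + n_y² + n_z² = 61. The ordered positive-integer solutions are (3, 4, 6), (3, 6, 4), (4, 3, 6), (4, 6, 3), (6, 3, 4), (6, 4, 3).
That gives 6 states.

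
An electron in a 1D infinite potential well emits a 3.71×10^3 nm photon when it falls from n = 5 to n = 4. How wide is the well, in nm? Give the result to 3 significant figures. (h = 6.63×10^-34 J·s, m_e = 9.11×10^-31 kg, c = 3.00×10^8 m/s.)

L = 3.18 nm

The photon carries ΔE = hc/λ = 6.63×10^-34·3.00×10^8/3.71×10^-6 m = 5.361×10^-20 J.
Since ΔE = (5² − 4²)E_1, E_1 = 5.957×10^-21 J, and L = h/√(8m_eE_1) = 3.18×10^-9 m = 3.18 nm.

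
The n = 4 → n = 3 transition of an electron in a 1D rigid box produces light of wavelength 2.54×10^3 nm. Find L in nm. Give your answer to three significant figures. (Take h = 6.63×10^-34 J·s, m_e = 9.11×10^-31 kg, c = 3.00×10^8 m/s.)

L = 2.32 nm

The photon carries ΔE = hc/λ = 6.63×10^-34·3.00×10^8/2.54×10^-6 m = 7.831×10^-20 J.
Since ΔE = (4² − 3²)E_1, E_1 = 1.119×10^-20 J, and L = h/√(8m_eE_1) = 2.32×10^-9 m = 2.32 nm.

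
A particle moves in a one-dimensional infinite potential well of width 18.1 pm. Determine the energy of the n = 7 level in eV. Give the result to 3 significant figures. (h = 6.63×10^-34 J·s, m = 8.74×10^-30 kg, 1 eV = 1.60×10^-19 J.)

E_7 = 5.88×10^3 eV

For an infinite well E_n = n²h²/(8mL²), so E_1 = h²/(8mL²) = (6.63×10^-34)²/(8·8.74×10^-30·(1.81×10^-11 m)²) = 1.919×10^-17 J.
Then E_7 = 7²·E_1 = 49·1.919×10^-17 J = 9.403×10^-16 J.
Converting, E_7 = 9.403×10^-16 J / (1.60×10^-19 J/eV) = 5.88×10^3 eV.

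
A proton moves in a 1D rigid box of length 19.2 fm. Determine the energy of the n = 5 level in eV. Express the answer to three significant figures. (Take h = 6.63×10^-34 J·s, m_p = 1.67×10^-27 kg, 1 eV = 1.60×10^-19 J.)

For an infinite well E_n = n²h²/(8m_pL²), so E_1 = h²/(8m_pL²) = (6.63×10^-34)²/(8·1.67×10^-27·(1.92×10^-14 m)²) = 8.925×10^-14 J.
Then E_5 = 5²·E_1 = 25·8.925×10^-14 J = 2.231×10^-12 J.
Converting, E_5 = 2.231×10^-12 J / (1.60×10^-19 J/eV) = 1.39×10^7 eV.

E_5 = 1.39×10^7 eV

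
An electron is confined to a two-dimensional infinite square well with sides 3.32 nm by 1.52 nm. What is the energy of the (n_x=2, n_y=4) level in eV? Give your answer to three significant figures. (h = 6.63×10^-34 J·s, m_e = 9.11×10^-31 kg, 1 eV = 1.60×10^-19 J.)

For a 2D rectangular well E = (h²/8m_e)·Σ n_i²/L_i² = (6.63×10^-34)²/(8·9.11×10^-31) · [2²/(3.32 nm)² + 4²/(1.52 nm)²].
Evaluating gives E = 4.396×10^-19 J = 2.75 eV.

E = 2.75 eV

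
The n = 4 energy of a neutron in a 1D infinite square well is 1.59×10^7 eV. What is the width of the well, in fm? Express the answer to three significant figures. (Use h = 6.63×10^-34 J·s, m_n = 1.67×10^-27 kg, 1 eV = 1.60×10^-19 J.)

From E_n = n²h²/(8m_nL²), L = n·h/√(8m_nE_n).
E_4 = 1.59×10^7 eV = 2.544×10^-12 J, so L = 4·6.63×10^-34/√(8·1.67×10^-27·2.544×10^-12) = 1.44×10^-14 m = 14.4 fm.

L = 14.4 fm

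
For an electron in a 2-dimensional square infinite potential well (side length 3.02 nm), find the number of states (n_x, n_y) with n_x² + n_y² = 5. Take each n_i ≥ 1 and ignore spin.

degeneracy = 2

The level has n_x² + n_y² = 5. The ordered positive-integer solutions are (1, 2), (2, 1).
That gives 2 states.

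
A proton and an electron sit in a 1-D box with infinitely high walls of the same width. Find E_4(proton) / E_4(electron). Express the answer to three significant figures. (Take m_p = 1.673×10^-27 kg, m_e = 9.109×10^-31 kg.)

5.44×10^-4

E_n ∝ 1/m at fixed n and L, so the ratio is m_e/m_p = 9.109×10^-31/1.673×10^-27 = 5.44×10^-4.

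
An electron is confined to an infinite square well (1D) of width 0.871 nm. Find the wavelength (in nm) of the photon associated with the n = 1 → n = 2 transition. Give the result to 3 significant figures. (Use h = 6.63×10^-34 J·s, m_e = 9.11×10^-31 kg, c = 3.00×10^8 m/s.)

E_1 = h²/(8m_eL²) = 7.950×10^-20 J, so ΔE = (2² − 1²)E_1 = 2.385×10^-19 J.
λ = hc/ΔE = (6.63×10^-34·3.00×10^8)/2.385×10^-19 = 8.34×10^-7 m = 834 nm.

λ = 834 nm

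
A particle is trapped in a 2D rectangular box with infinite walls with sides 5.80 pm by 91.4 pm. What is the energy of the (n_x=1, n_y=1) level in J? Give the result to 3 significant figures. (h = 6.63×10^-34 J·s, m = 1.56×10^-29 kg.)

E = 1.05×10^-16 J

For a 2D rectangular well E = (h²/8m)·Σ n_i²/L_i² = (6.63×10^-34)²/(8·1.56×10^-29) · [1²/(5.80 pm)² + 1²/(91.4 pm)²].
Evaluating gives E = 1.05×10^-16 J.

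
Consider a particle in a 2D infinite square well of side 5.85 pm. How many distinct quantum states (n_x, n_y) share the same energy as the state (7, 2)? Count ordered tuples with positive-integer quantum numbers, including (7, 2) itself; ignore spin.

The level has n_x² + n_y² = 53. The ordered positive-integer solutions are (2, 7), (7, 2).
That gives 2 states.

degeneracy = 2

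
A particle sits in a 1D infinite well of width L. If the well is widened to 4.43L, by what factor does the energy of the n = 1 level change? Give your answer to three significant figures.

E_n ∝ 1/L², so the energy scales by 1/4.43² = 0.0510.

0.0510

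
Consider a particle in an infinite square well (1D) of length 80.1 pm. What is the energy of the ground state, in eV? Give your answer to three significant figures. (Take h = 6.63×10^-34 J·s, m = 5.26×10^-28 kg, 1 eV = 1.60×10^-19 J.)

E_1 = 0.102 eV

For an infinite well E_n = n²h²/(8mL²), so E_1 = h²/(8mL²) = (6.63×10^-34)²/(8·5.26×10^-28·(8.01×10^-11 m)²) = 1.628×10^-20 J.
Converting, E_1 = 1.628×10^-20 J / (1.60×10^-19 J/eV) = 0.102 eV.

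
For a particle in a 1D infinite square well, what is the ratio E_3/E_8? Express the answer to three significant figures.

0.141

E_n ∝ n², so E_3/E_8 = 3²/8² = 9/64 = 0.141.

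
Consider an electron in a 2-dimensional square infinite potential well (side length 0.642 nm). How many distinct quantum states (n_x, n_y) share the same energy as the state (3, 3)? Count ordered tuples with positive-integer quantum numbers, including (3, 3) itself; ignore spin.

The level has n_x² + n_y² = 18. The ordered positive-integer solutions are (3, 3).
That gives 1 state.

degeneracy = 1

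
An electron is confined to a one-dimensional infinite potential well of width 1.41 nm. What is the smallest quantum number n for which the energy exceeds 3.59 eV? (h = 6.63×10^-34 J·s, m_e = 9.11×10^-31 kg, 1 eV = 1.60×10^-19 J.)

n = 5

E_1 = h²/(8m_eL²) = 3.034×10^-20 J = 0.1896 eV.
Need n² > 3.59/0.1896 = 18.93, i.e. n > 4.351.
The smallest integer satisfying this is n = 5.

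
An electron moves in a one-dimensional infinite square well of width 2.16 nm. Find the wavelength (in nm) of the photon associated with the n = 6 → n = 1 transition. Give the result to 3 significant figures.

λ = 440 nm

E_1 = h²/(8m_eL²) = 1.291×10^-20 J, so ΔE = (6² − 1²)E_1 = 4.519×10^-19 J.
λ = hc/ΔE = (6.626×10^-34·2.998×10^8)/4.519×10^-19 = 4.40×10^-7 m = 440 nm.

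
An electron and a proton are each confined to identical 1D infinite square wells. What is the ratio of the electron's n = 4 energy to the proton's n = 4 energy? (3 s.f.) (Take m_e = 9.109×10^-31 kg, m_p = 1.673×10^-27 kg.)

E_n ∝ 1/m at fixed n and L, so the ratio is m_p/m_e = 1.673×10^-27/9.109×10^-31 = 1.84×10^3.

1.84×10^3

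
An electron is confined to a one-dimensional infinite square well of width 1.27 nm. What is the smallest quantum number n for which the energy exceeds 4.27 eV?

E_1 = h²/(8m_eL²) = 3.735×10^-20 J = 0.2331 eV.
Need n² > 4.27/0.2331 = 18.32, i.e. n > 4.280.
The smallest integer satisfying this is n = 5.

n = 5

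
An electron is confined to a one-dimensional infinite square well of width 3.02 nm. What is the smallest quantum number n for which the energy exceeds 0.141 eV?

n = 2

E_1 = h²/(8m_eL²) = 6.606×10^-21 J = 0.04124 eV.
Need n² > 0.141/0.04124 = 3.419, i.e. n > 1.849.
The smallest integer satisfying this is n = 2.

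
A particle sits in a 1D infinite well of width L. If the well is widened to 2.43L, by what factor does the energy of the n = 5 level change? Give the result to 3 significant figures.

E_n ∝ 1/L², so the energy scales by 1/2.43² = 0.169.

0.169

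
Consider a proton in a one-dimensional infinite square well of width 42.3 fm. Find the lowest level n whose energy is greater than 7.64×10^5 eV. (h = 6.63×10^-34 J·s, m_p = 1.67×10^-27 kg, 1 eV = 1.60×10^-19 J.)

n = 3

E_1 = h²/(8m_pL²) = 1.839×10^-14 J = 1.149×10^5 eV.
Need n² > 7.64×10^5/1.149×10^5 = 6.649, i.e. n > 2.579.
The smallest integer satisfying this is n = 3.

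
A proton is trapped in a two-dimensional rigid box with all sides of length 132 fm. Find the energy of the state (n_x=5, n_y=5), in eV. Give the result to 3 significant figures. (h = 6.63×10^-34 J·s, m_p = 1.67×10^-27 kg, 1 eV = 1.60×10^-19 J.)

For a 2D rectangular well E = (h²/8m_p)·Σ n_i²/L_i² = (6.63×10^-34)²/(8·1.67×10^-27) · [5²/(132 fm)² + 5²/(132 fm)²].
Evaluating gives E = 9.442×10^-14 J = 5.90×10^5 eV.

E = 5.90×10^5 eV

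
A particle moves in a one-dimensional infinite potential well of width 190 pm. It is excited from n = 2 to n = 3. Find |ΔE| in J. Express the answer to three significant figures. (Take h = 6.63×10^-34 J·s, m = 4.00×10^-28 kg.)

|ΔE| = 1.90×10^-20 J

E_1 = h²/(8mL²) = 3.805×10^-21 J.
|ΔE| = |2² − 3²|·E_1 = 5·3.805×10^-21 J = 1.90×10^-20 J.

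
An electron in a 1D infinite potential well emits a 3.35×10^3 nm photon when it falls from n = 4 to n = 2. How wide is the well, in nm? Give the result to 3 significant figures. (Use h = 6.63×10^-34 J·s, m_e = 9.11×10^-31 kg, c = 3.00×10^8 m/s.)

The photon carries ΔE = hc/λ = 6.63×10^-34·3.00×10^8/3.35×10^-6 m = 5.937×10^-20 J.
Since ΔE = (4² − 2²)E_1, E_1 = 4.947×10^-21 J, and L = h/√(8m_eE_1) = 3.49×10^-9 m = 3.49 nm.

L = 3.49 nm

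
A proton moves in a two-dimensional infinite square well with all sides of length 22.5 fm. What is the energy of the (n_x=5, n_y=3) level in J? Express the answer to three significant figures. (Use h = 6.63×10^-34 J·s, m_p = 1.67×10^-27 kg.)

E = 2.21×10^-12 J

For a 2D rectangular well E = (h²/8m_p)·Σ n_i²/L_i² = (6.63×10^-34)²/(8·1.67×10^-27) · [5²/(22.5 fm)² + 3²/(22.5 fm)²].
Evaluating gives E = 2.21×10^-12 J.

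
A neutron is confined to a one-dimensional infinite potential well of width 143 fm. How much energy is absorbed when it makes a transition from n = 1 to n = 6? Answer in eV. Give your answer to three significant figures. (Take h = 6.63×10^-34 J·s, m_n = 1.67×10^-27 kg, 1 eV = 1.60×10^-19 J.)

|ΔE| = 3.52×10^5 eV

E_1 = h²/(8m_nL²) = 1.609×10^-15 J.
|ΔE| = |1² − 6²|·E_1 = 35·1.609×10^-15 J = 5.631×10^-14 J = 3.52×10^5 eV.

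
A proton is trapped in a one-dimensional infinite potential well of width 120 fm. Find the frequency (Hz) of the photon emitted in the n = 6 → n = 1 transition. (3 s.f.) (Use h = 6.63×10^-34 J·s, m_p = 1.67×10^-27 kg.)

E_1 = h²/(8m_pL²) = 2.285×10^-15 J and ΔE = (6² − 1²)E_1 = 7.997×10^-14 J.
f = ΔE/h = 7.997×10^-14/6.63×10^-34 = 1.21×10^20 Hz.

f = 1.21×10^20 Hz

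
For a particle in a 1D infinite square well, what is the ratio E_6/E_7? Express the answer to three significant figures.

E_n ∝ n², so E_6/E_7 = 6²/7² = 36/49 = 0.735.

0.735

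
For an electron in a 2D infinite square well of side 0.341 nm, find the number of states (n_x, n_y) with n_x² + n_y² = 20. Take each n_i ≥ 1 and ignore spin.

degeneracy = 2

The level has n_x² + n_y² = 20. The ordered positive-integer solutions are (2, 4), (4, 2).
That gives 2 states.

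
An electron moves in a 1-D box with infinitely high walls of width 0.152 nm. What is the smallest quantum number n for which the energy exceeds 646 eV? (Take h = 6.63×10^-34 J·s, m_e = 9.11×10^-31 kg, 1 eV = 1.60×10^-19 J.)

E_1 = h²/(8m_eL²) = 2.611×10^-18 J = 16.32 eV.
Need n² > 646/16.32 = 39.58, i.e. n > 6.291.
The smallest integer satisfying this is n = 7.

n = 7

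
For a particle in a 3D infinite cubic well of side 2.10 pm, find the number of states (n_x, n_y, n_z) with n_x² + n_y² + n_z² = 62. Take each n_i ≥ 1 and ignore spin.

degeneracy = 12

The level has n_x² + n_y² + n_z² = 62. The ordered positive-integer solutions are (1, 5, 6), (1, 6, 5), (2, 3, 7), (2, 7, 3), (3, 2, 7), (3, 7, 2), (5, 1, 6), (5, 6, 1), (6, 1, 5), (6, 5, 1), (7, 2, 3), (7, 3, 2).
That gives 12 states.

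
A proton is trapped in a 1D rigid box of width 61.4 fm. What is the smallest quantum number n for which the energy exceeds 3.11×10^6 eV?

E_1 = h²/(8m_pL²) = 8.701×10^-15 J = 5.431×10^4 eV.
Need n² > 3.11×10^6/5.431×10^4 = 57.26, i.e. n > 7.567.
The smallest integer satisfying this is n = 8.

n = 8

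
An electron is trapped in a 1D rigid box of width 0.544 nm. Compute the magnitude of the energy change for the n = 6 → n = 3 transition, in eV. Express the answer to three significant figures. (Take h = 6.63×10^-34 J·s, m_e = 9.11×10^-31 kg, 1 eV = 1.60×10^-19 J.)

E_1 = h²/(8m_eL²) = 2.038×10^-19 J.
|ΔE| = |6² − 3²|·E_1 = 27·2.038×10^-19 J = 5.503×10^-18 J = 34.4 eV.

|ΔE| = 34.4 eV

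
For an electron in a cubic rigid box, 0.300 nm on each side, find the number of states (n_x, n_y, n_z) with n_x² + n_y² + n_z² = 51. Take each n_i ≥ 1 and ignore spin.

The level has n_x² + n_y² + n_z² = 51. The ordered positive-integer solutions are (1, 1, 7), (1, 5, 5), (1, 7, 1), (5, 1, 5), (5, 5, 1), (7, 1, 1).
That gives 6 states.

degeneracy = 6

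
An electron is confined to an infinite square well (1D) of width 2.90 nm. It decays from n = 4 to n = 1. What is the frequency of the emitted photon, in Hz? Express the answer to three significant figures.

E_1 = h²/(8m_eL²) = 7.164×10^-21 J and ΔE = (4² − 1²)E_1 = 1.075×10^-19 J.
f = ΔE/h = 1.075×10^-19/6.626×10^-34 = 1.62×10^14 Hz.

f = 1.62×10^14 Hz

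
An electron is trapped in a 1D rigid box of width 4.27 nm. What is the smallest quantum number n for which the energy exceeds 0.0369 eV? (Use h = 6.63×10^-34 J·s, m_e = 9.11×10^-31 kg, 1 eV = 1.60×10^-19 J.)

E_1 = h²/(8m_eL²) = 3.308×10^-21 J = 0.02067 eV.
Need n² > 0.0369/0.02067 = 1.785, i.e. n > 1.336.
The smallest integer satisfying this is n = 2.

n = 2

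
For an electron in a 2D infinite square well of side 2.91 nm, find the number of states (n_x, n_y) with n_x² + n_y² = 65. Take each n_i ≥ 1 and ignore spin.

The level has n_x² + n_y² = 65. The ordered positive-integer solutions are (1, 8), (4, 7), (7, 4), (8, 1).
That gives 4 states.

degeneracy = 4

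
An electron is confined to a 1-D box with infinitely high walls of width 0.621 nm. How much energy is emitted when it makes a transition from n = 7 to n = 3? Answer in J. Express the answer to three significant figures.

|ΔE| = 6.25×10^-18 J

E_1 = h²/(8m_eL²) = 1.562×10^-19 J.
|ΔE| = |7² − 3²|·E_1 = 40·1.562×10^-19 J = 6.25×10^-18 J.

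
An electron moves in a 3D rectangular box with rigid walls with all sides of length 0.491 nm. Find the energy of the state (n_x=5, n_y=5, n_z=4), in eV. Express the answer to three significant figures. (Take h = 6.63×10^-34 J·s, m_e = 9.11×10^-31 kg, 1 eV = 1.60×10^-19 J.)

For a 3D rectangular well E = (h²/8m_e)·Σ n_i²/L_i² = (6.63×10^-34)²/(8·9.11×10^-31) · [5²/(0.491 nm)² + 5²/(0.491 nm)² + 4²/(0.491 nm)²].
Evaluating gives E = 1.651×10^-17 J = 103 eV.

E = 103 eV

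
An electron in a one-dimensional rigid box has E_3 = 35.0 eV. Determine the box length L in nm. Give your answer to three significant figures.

From E_n = n²h²/(8m_eL²), L = n·h/√(8m_eE_n).
E_3 = 35.0 eV = 5.607×10^-18 J, so L = 3·6.626×10^-34/√(8·9.109×10^-31·5.607×10^-18) = 3.11×10^-10 m = 0.311 nm.

L = 0.311 nm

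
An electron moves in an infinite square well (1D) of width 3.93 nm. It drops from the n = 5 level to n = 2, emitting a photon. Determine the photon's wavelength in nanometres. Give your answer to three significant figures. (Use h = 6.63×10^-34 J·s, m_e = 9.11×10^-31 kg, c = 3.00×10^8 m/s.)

E_1 = h²/(8m_eL²) = 3.905×10^-21 J, so ΔE = (5² − 2²)E_1 = 8.200×10^-20 J.
λ = hc/ΔE = (6.63×10^-34·3.00×10^8)/8.200×10^-20 = 2.43×10^-6 m = 2.43×10^3 nm.

λ = 2.43×10^3 nm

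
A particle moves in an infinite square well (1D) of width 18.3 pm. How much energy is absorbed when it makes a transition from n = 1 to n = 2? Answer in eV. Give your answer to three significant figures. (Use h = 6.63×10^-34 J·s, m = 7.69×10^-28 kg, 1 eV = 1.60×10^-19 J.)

E_1 = h²/(8mL²) = 2.134×10^-19 J.
|ΔE| = |1² − 2²|·E_1 = 3·2.134×10^-19 J = 6.402×10^-19 J = 4.00 eV.

|ΔE| = 4.00 eV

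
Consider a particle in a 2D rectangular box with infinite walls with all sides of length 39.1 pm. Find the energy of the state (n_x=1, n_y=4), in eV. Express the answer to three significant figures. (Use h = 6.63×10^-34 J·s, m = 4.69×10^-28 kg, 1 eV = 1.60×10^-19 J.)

E = 8.14 eV

For a 2D rectangular well E = (h²/8m)·Σ n_i²/L_i² = (6.63×10^-34)²/(8·4.69×10^-28) · [1²/(39.1 pm)² + 4²/(39.1 pm)²].
Evaluating gives E = 1.303×10^-18 J = 8.14 eV.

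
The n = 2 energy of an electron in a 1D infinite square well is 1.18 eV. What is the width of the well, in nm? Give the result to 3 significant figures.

From E_n = n²h²/(8m_eL²), L = n·h/√(8m_eE_n).
E_2 = 1.18 eV = 1.890×10^-19 J, so L = 2·6.626×10^-34/√(8·9.109×10^-31·1.890×10^-19) = 1.13×10^-9 m = 1.13 nm.

L = 1.13 nm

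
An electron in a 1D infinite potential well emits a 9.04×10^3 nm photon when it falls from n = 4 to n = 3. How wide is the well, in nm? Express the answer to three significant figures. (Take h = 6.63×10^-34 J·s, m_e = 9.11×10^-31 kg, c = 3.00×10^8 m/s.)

The photon carries ΔE = hc/λ = 6.63×10^-34·3.00×10^8/9.04×10^-6 m = 2.200×10^-20 J.
Since ΔE = (4² − 3²)E_1, E_1 = 3.143×10^-21 J, and L = h/√(8m_eE_1) = 4.38×10^-9 m = 4.38 nm.

L = 4.38 nm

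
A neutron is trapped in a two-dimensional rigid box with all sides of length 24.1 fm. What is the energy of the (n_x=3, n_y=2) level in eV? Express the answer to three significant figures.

For a 2D rectangular well E = (h²/8m_n)·Σ n_i²/L_i² = (6.626×10^-34)²/(8·1.675×10^-27) · [3²/(24.1 fm)² + 2²/(24.1 fm)²].
Evaluating gives E = 7.333×10^-13 J = 4.58×10^6 eV.

E = 4.58×10^6 eV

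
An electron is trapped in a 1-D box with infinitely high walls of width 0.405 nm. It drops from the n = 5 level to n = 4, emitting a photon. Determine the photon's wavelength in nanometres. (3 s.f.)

E_1 = h²/(8m_eL²) = 3.673×10^-19 J, so ΔE = (5² − 4²)E_1 = 3.306×10^-18 J.
λ = hc/ΔE = (6.626×10^-34·2.998×10^8)/3.306×10^-18 = 6.01×10^-8 m = 60.1 nm.

λ = 60.1 nm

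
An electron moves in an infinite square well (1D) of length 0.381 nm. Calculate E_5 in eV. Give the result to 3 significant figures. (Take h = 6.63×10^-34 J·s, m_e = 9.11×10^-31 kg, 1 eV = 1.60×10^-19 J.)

For an infinite well E_n = n²h²/(8m_eL²), so E_1 = h²/(8m_eL²) = (6.63×10^-34)²/(8·9.11×10^-31·(3.81×10^-10 m)²) = 4.155×10^-19 J.
Then E_5 = 5²·E_1 = 25·4.155×10^-19 J = 1.039×10^-17 J.
Converting, E_5 = 1.039×10^-17 J / (1.60×10^-19 J/eV) = 64.9 eV.

E_5 = 64.9 eV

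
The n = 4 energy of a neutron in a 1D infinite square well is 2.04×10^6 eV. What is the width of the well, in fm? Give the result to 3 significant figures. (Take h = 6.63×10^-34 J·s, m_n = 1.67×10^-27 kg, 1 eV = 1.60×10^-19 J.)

L = 40.2 fm

From E_n = n²h²/(8m_nL²), L = n·h/√(8m_nE_n).
E_4 = 2.04×10^6 eV = 3.264×10^-13 J, so L = 4·6.63×10^-34/√(8·1.67×10^-27·3.264×10^-13) = 4.02×10^-14 m = 40.2 fm.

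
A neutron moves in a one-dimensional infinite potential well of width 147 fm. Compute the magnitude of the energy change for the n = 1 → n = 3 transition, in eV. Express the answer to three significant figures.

E_1 = h²/(8m_nL²) = 1.516×10^-15 J.
|ΔE| = |1² − 3²|·E_1 = 8·1.516×10^-15 J = 1.213×10^-14 J = 7.57×10^4 eV.

|ΔE| = 7.57×10^4 eV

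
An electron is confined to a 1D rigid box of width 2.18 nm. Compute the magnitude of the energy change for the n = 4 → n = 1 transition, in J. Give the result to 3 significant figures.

|ΔE| = 1.90×10^-19 J

E_1 = h²/(8m_eL²) = 1.268×10^-20 J.
|ΔE| = |4² − 1²|·E_1 = 15·1.268×10^-20 J = 1.90×10^-19 J.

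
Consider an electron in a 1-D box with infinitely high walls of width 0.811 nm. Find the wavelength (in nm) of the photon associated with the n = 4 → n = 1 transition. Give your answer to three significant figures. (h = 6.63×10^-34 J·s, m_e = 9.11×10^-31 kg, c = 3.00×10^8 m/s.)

λ = 145 nm

E_1 = h²/(8m_eL²) = 9.170×10^-20 J, so ΔE = (4² − 1²)E_1 = 1.375×10^-18 J.
λ = hc/ΔE = (6.63×10^-34·3.00×10^8)/1.375×10^-18 = 1.45×10^-7 m = 145 nm.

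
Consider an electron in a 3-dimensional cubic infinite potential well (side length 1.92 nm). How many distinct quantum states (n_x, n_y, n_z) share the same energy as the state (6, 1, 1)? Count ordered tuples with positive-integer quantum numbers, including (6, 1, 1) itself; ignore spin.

The level has n_x² + n_y² + n_z² = 38. The ordered positive-integer solutions are (1, 1, 6), (1, 6, 1), (2, 3, 5), (2, 5, 3), (3, 2, 5), (3, 5, 2), (5, 2, 3), (5, 3, 2), (6, 1, 1).
That gives 9 states.

degeneracy = 9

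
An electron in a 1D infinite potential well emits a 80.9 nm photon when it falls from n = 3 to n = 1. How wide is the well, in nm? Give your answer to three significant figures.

The photon carries ΔE = hc/λ = 6.626×10^-34·2.998×10^8/8.09×10^-8 m = 2.455×10^-18 J.
Since ΔE = (3² − 1²)E_1, E_1 = 3.069×10^-19 J, and L = h/√(8m_eE_1) = 4.43×10^-10 m = 0.443 nm.

L = 0.443 nm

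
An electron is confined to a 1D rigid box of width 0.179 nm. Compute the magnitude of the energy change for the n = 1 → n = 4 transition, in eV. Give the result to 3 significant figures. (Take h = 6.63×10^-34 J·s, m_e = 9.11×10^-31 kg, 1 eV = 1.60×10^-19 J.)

E_1 = h²/(8m_eL²) = 1.882×10^-18 J.
|ΔE| = |1² − 4²|·E_1 = 15·1.882×10^-18 J = 2.823×10^-17 J = 176 eV.

|ΔE| = 176 eV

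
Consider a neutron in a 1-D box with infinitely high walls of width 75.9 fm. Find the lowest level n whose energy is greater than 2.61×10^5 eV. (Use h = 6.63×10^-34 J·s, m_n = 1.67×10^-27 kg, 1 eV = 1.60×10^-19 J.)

n = 3

E_1 = h²/(8m_nL²) = 5.711×10^-15 J = 3.569×10^4 eV.
Need n² > 2.61×10^5/3.569×10^4 = 7.313, i.e. n > 2.704.
The smallest integer satisfying this is n = 3.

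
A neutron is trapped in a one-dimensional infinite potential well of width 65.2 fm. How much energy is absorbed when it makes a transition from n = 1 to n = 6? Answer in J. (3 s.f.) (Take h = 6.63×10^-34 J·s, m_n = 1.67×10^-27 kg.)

E_1 = h²/(8m_nL²) = 7.740×10^-15 J.
|ΔE| = |1² − 6²|·E_1 = 35·7.740×10^-15 J = 2.71×10^-13 J.

|ΔE| = 2.71×10^-13 J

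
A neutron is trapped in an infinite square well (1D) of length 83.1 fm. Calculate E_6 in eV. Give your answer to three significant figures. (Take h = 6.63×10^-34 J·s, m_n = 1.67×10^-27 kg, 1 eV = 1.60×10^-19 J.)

For an infinite well E_n = n²h²/(8m_nL²), so E_1 = h²/(8m_nL²) = (6.63×10^-34)²/(8·1.67×10^-27·(8.31×10^-14 m)²) = 4.765×10^-15 J.
Then E_6 = 6²·E_1 = 36·4.765×10^-15 J = 1.715×10^-13 J.
Converting, E_6 = 1.715×10^-13 J / (1.60×10^-19 J/eV) = 1.07×10^6 eV.

E_6 = 1.07×10^6 eV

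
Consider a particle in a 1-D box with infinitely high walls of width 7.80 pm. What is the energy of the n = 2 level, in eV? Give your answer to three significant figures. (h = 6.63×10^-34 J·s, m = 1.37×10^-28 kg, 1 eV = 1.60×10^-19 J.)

E_2 = 165 eV

For an infinite well E_n = n²h²/(8mL²), so E_1 = h²/(8mL²) = (6.63×10^-34)²/(8·1.37×10^-28·(7.80×10^-12 m)²) = 6.592×10^-18 J.
Then E_2 = 2²·E_1 = 4·6.592×10^-18 J = 2.637×10^-17 J.
Converting, E_2 = 2.637×10^-17 J / (1.60×10^-19 J/eV) = 165 eV.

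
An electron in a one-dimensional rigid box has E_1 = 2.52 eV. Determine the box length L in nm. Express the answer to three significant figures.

L = 0.386 nm

From E_n = n²h²/(8m_eL²), L = n·h/√(8m_eE_n).
E_1 = 2.52 eV = 4.037×10^-19 J, so L = 1·6.626×10^-34/√(8·9.109×10^-31·4.037×10^-19) = 3.86×10^-10 m = 0.386 nm.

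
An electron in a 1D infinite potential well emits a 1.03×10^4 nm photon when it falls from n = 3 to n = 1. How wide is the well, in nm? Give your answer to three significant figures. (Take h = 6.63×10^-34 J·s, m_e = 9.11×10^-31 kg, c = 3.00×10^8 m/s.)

L = 5.00 nm

The photon carries ΔE = hc/λ = 6.63×10^-34·3.00×10^8/1.03×10^-5 m = 1.931×10^-20 J.
Since ΔE = (3² − 1²)E_1, E_1 = 2.414×10^-21 J, and L = h/√(8m_eE_1) = 5.00×10^-9 m = 5.00 nm.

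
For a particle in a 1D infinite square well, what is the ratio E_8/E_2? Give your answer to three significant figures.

16.0

E_n ∝ n², so E_8/E_2 = 8²/2² = 64/4 = 16.0.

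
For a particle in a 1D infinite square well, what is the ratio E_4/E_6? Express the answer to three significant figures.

E_n ∝ n², so E_4/E_6 = 4²/6² = 16/36 = 0.444.

0.444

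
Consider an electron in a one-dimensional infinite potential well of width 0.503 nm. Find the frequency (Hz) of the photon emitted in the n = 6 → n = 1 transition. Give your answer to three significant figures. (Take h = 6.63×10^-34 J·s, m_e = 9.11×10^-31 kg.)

f = 1.26×10^16 Hz

E_1 = h²/(8m_eL²) = 2.384×10^-19 J and ΔE = (6² − 1²)E_1 = 8.344×10^-18 J.
f = ΔE/h = 8.344×10^-18/6.63×10^-34 = 1.26×10^16 Hz.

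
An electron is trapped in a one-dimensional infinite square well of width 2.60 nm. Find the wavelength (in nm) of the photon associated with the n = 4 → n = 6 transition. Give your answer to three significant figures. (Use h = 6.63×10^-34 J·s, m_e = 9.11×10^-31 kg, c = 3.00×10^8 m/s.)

E_1 = h²/(8m_eL²) = 8.922×10^-21 J, so ΔE = (6² − 4²)E_1 = 1.784×10^-19 J.
λ = hc/ΔE = (6.63×10^-34·3.00×10^8)/1.784×10^-19 = 1.11×10^-6 m = 1.11×10^3 nm.

λ = 1.11×10^3 nm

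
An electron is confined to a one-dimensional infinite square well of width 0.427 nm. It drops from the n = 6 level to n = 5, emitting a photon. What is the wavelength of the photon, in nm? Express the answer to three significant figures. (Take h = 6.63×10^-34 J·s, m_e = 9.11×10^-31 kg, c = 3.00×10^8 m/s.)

λ = 54.7 nm

E_1 = h²/(8m_eL²) = 3.308×10^-19 J, so ΔE = (6² − 5²)E_1 = 3.639×10^-18 J.
λ = hc/ΔE = (6.63×10^-34·3.00×10^8)/3.639×10^-18 = 5.47×10^-8 m = 54.7 nm.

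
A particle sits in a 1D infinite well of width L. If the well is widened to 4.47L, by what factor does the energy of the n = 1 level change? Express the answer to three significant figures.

0.0500

E_n ∝ 1/L², so the energy scales by 1/4.47² = 0.0500.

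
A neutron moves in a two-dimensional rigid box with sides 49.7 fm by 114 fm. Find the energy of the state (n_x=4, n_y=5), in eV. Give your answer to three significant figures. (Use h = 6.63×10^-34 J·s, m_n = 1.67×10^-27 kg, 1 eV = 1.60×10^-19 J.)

E = 1.73×10^6 eV

For a 2D rectangular well E = (h²/8m_n)·Σ n_i²/L_i² = (6.63×10^-34)²/(8·1.67×10^-27) · [4²/(49.7 fm)² + 5²/(114 fm)²].
Evaluating gives E = 2.764×10^-13 J = 1.73×10^6 eV.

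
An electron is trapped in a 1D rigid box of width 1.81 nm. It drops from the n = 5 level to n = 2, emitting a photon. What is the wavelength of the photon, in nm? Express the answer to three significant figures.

λ = 514 nm

E_1 = h²/(8m_eL²) = 1.839×10^-20 J, so ΔE = (5² − 2²)E_1 = 3.862×10^-19 J.
λ = hc/ΔE = (6.626×10^-34·2.998×10^8)/3.862×10^-19 = 5.14×10^-7 m = 514 nm.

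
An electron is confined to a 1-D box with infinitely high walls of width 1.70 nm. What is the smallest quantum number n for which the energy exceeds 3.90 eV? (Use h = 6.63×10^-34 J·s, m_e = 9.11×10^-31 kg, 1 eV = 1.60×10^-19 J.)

n = 6

E_1 = h²/(8m_eL²) = 2.087×10^-20 J = 0.1304 eV.
Need n² > 3.90/0.1304 = 29.91, i.e. n > 5.469.
The smallest integer satisfying this is n = 6.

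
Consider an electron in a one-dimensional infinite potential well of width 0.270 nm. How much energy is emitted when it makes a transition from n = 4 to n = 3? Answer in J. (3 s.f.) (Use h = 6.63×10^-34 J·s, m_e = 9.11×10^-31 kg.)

|ΔE| = 5.79×10^-18 J

E_1 = h²/(8m_eL²) = 8.274×10^-19 J.
|ΔE| = |4² − 3²|·E_1 = 7·8.274×10^-19 J = 5.79×10^-18 J.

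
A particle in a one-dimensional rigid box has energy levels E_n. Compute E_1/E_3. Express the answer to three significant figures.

0.111

E_n ∝ n², so E_1/E_3 = 1²/3² = 1/9 = 0.111.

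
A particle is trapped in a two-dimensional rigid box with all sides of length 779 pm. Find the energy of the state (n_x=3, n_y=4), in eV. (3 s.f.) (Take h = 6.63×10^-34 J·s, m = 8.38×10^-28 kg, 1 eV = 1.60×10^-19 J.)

For a 2D rectangular well E = (h²/8m)·Σ n_i²/L_i² = (6.63×10^-34)²/(8·8.38×10^-28) · [3²/(779 pm)² + 4²/(779 pm)²].
Evaluating gives E = 2.701×10^-21 J = 0.0169 eV.

E = 0.0169 eV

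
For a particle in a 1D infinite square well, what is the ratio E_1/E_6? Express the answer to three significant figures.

E_n ∝ n², so E_1/E_6 = 1²/6² = 1/36 = 0.0278.

0.0278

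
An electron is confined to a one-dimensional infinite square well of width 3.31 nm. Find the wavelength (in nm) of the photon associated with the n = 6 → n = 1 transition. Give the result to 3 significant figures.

E_1 = h²/(8m_eL²) = 5.499×10^-21 J, so ΔE = (6² − 1²)E_1 = 1.925×10^-19 J.
λ = hc/ΔE = (6.626×10^-34·2.998×10^8)/1.925×10^-19 = 1.03×10^-6 m = 1.03×10^3 nm.

λ = 1.03×10^3 nm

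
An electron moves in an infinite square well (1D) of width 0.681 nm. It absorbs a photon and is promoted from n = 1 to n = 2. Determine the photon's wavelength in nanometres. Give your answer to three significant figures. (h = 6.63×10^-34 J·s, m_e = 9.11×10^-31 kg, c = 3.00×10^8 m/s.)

λ = 510 nm

E_1 = h²/(8m_eL²) = 1.301×10^-19 J, so ΔE = (2² − 1²)E_1 = 3.903×10^-19 J.
λ = hc/ΔE = (6.63×10^-34·3.00×10^8)/3.903×10^-19 = 5.10×10^-7 m = 510 nm.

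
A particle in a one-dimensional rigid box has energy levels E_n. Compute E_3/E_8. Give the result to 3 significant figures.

0.141

E_n ∝ n², so E_3/E_8 = 3²/8² = 9/64 = 0.141.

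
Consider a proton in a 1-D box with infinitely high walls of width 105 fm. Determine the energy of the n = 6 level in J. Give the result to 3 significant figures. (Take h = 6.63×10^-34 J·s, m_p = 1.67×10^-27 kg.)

E_6 = 1.07×10^-13 J

For an infinite well E_n = n²h²/(8m_pL²), so E_1 = h²/(8m_pL²) = (6.63×10^-34)²/(8·1.67×10^-27·(1.05×10^-13 m)²) = 2.984×10^-15 J.
Then E_6 = 6²·E_1 = 36·2.984×10^-15 J = 1.07×10^-13 J.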